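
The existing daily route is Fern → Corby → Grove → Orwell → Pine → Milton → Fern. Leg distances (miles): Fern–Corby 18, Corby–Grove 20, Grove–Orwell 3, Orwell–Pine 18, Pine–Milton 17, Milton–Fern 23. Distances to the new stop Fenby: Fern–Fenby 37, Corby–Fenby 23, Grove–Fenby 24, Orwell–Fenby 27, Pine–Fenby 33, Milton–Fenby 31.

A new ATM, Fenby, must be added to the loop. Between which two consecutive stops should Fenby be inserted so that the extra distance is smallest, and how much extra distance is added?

Minimum extra distance: 27 miles, inserting Fenby between Corby and Grove.

Insertion cost between consecutive stops i–j is d(i,Fenby) + d(Fenby,j) − d(i,j):
  between Fern and Corby: 37 + 23 − 18 = 42
  between Corby and Grove: 23 + 24 − 20 = 27
  between Grove and Orwell: 24 + 27 − 3 = 48
  between Orwell and Pine: 27 + 33 − 18 = 42
  between Pine and Milton: 33 + 31 − 17 = 47
  between Milton and Fern: 31 + 37 − 23 = 45
Cheapest insertion is between Corby and Grove, adding 27.
New total = 99 + 27 = 126.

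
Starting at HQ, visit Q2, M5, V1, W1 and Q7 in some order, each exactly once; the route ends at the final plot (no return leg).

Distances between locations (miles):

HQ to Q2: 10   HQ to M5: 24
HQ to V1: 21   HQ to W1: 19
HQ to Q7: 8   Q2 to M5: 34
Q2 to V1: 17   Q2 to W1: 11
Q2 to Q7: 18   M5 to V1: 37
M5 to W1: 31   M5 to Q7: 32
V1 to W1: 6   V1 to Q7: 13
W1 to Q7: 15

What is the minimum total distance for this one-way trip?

72 miles — the minimum one-way total.

There are 5! = 120 possible orderings.
HQ→Q2→M5→V1→W1→Q7: 10+34+37+6+15 = 102
HQ→Q2→M5→V1→Q7→W1: 10+34+37+13+15 = 109
HQ→Q2→M5→W1→V1→Q7: 10+34+31+6+13 = 94
HQ→Q2→M5→W1→Q7→V1: 10+34+31+15+13 = 103
HQ→Q2→M5→Q7→V1→W1: 10+34+32+13+6 = 95
HQ→Q2→M5→Q7→W1→V1: 10+34+32+15+6 = 97
HQ→Q2→V1→M5→W1→Q7: 10+17+37+31+15 = 110
HQ→Q2→V1→M5→Q7→W1: 10+17+37+32+15 = 111
HQ→Q2→V1→W1→M5→Q7: 10+17+6+31+32 = 96
HQ→Q2→V1→W1→Q7→M5: 10+17+6+15+32 = 80
HQ→Q2→V1→Q7→M5→W1: 10+17+13+32+31 = 103
HQ→Q2→V1→Q7→W1→M5: 10+17+13+15+31 = 86
HQ→Q2→W1→M5→V1→Q7: 10+11+31+37+13 = 102
HQ→Q2→W1→M5→Q7→V1: 10+11+31+32+13 = 97
… (106 more)
HQ→Q2→W1→V1→Q7→M5: 10+11+6+13+32 = 72  ← best
The minimum is 72.
One shortest path: HQ → Q2 → W1 → V1 → Q7 → M5.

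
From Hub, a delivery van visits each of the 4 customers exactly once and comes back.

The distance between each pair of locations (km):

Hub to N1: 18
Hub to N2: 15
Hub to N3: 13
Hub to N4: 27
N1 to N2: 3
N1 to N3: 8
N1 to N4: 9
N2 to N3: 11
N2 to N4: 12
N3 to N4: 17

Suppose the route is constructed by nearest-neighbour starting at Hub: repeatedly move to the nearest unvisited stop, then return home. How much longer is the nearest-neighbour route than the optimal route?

Excess over optimum: 6 km.

Hub: N3=13, N2=15, N1=18, N4=27 ⇒ N3
N3: N1=8, N2=11, N4=17 ⇒ N1
N1: N2=3, N4=9 ⇒ N2
N2: N4=12 ⇒ N4
NN route Hub → N3 → N1 → N2 → N4 → Hub costs 63.
Optimal: Hub → N2 → N1 → N4 → N3 → Hub costs 57 (by enumerating all 12 distinct tours).
Excess = 63 − 57 = 6.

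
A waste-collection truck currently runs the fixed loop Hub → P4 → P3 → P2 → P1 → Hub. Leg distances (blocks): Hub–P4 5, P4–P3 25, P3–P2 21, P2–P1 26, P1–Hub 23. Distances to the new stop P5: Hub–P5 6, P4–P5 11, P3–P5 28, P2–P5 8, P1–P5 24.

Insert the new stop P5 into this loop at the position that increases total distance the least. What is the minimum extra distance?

+6 blocks — insert P5 between P2 and P1.

Insertion cost between consecutive stops i–j is d(i,P5) + d(P5,j) − d(i,j):
  between Hub and P4: 6 + 11 − 5 = 12
  between P4 and P3: 11 + 28 − 25 = 14
  between P3 and P2: 28 + 8 − 21 = 15
  between P2 and P1: 8 + 24 − 26 = 6
  between P1 and Hub: 24 + 6 − 23 = 7
Cheapest insertion is between P2 and P1, adding 6.
New total = 100 + 6 = 106.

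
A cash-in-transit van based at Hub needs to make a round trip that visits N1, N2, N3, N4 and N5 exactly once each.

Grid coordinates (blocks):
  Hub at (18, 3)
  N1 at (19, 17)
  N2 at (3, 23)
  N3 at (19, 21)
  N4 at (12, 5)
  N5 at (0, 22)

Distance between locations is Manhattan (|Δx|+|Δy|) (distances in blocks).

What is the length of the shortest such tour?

Hub - N1 - N2 - N3 - N4 - N5 - Hub: 15+22+18+23+29+37 = 144
Hub - N1 - N2 - N3 - N5 - N4 - Hub: 15+22+18+20+29+8 = 112
Hub - N1 - N2 - N4 - N3 - N5 - Hub: 15+22+27+23+20+37 = 144
Hub - N1 - N2 - N4 - N5 - N3 - Hub: 15+22+27+29+20+19 = 132
Hub - N1 - N2 - N5 - N3 - N4 - Hub: 15+22+4+20+23+8 = 92
Hub - N1 - N2 - N5 - N4 - N3 - Hub: 15+22+4+29+23+19 = 112
Hub - N1 - N3 - N2 - N4 - N5 - Hub: 15+4+18+27+29+37 = 130
Hub - N1 - N3 - N2 - N5 - N4 - Hub: 15+4+18+4+29+8 = 78
Hub - N1 - N3 - N4 - N2 - N5 - Hub: 15+4+23+27+4+37 = 110
Hub - N1 - N3 - N4 - N5 - N2 - Hub: 15+4+23+29+4+35 = 110
Hub - N1 - N3 - N5 - N2 - N4 - Hub: 15+4+20+4+27+8 = 78
Hub - N1 - N3 - N5 - N4 - N2 - Hub: 15+4+20+29+27+35 = 130
Hub - N1 - N4 - N2 - N3 - N5 - Hub: 15+19+27+18+20+37 = 136
Hub - N1 - N4 - N2 - N5 - N3 - Hub: 15+19+27+4+20+19 = 104
… (46 more)
The minimum is 78.
One optimal route: Hub → N1 → N3 → N2 → N5 → N4 → Hub (or its reverse).

Shortest round trip = 78 blocks.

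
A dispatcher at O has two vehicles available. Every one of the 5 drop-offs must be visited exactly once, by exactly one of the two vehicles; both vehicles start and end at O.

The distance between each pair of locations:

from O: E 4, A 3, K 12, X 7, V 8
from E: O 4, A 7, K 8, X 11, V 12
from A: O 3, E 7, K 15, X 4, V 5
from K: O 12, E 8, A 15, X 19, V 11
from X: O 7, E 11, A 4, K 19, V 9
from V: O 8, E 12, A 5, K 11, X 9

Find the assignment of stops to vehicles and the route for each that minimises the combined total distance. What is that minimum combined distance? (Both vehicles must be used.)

Minimum combined distance: 45.

There are 2^4 − 1 = 15 ways to divide the 5 stops into two non-empty groups. For each, the best each vehicle can do is its own shortest tour through its group:
  {E} + {A, K, X, V}: 8 + 39 = 47
  {A} + {E, K, X, V}: 6 + 39 = 45
  {E, A} + {K, X, V}: 14 + 39 = 53
  {K} + {E, A, X, V}: 24 + 32 = 56
  {E, K} + {A, X, V}: 24 + 24 = 48
  {A, K} + {E, X, V}: 30 + 32 = 62
  … (15 splits in total)
Best: vehicle 1 O → A → O = 6; vehicle 2 O → E → K → V → X → O = 39; combined 45.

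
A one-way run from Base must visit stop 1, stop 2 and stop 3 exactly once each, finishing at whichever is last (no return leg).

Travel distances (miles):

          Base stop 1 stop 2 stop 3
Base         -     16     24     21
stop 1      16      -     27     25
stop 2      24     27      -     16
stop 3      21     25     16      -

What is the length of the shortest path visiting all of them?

57 miles — the minimum one-way total.

There are 3! = 6 possible orderings.
Base→stop 1→stop 2→stop 3: 16+27+16 = 59
Base→stop 1→stop 3→stop 2: 16+25+16 = 57
Base→stop 2→stop 1→stop 3: 24+27+25 = 76
Base→stop 2→stop 3→stop 1: 24+16+25 = 65
Base→stop 3→stop 1→stop 2: 21+25+27 = 73
Base→stop 3→stop 2→stop 1: 21+16+27 = 64
The minimum is 57.
One shortest path: Base → stop 1 → stop 3 → stop 2.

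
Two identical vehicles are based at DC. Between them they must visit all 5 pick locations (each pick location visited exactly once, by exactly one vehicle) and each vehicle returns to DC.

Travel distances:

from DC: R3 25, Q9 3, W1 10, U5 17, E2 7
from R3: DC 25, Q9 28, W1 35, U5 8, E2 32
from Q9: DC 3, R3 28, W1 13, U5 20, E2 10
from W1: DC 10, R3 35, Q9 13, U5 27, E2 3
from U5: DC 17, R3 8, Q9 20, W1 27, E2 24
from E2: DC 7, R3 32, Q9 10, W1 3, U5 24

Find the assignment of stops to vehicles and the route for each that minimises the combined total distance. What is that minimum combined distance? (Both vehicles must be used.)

Check every non-empty split of the stops between the two vehicles; for each half take its own optimal tour:
  {R3} + {Q9, W1, U5, E2}: 50 + 60 = 110
  {Q9} + {R3, W1, U5, E2}: 6 + 70 = 76
  {R3, Q9} + {W1, U5, E2}: 56 + 54 = 110
  {W1} + {R3, Q9, U5, E2}: 20 + 70 = 90
  {R3, W1} + {Q9, U5, E2}: 70 + 54 = 124
  {Q9, W1} + {R3, U5, E2}: 26 + 64 = 90
  … (15 splits in total)
Best: vehicle 1 DC → Q9 → DC = 6; vehicle 2 DC → R3 → U5 → W1 → E2 → DC = 70; combined 76.

Minimum combined distance: 76.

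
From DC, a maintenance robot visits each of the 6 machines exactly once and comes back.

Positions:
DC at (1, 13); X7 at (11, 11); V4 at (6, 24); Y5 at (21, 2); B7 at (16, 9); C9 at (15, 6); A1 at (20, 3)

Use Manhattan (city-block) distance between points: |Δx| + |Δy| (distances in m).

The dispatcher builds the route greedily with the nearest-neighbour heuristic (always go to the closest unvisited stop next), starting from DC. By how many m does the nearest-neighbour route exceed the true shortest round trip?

The nearest-neighbour route is 2 m longer than optimal.

From DC: X7=12, V4=16, B7=19, C9=21, A1=29, Y5=31 → choose X7 (12).
From X7: B7=7, C9=9, A1=17, V4=18, Y5=19 → choose B7 (7).
From B7: C9=4, A1=10, Y5=12, V4=25 → choose C9 (4).
From C9: A1=8, Y5=10, V4=27 → choose A1 (8).
From A1: Y5=2, V4=35 → choose Y5 (2).
From Y5: V4=37 → choose V4 (37).
NN route DC → X7 → B7 → C9 → A1 → Y5 → V4 → DC costs 86.
Optimal: DC → X7 → B7 → Y5 → A1 → C9 → V4 → DC costs 84 (by enumerating all 360 distinct tours).
Excess = 86 − 84 = 2.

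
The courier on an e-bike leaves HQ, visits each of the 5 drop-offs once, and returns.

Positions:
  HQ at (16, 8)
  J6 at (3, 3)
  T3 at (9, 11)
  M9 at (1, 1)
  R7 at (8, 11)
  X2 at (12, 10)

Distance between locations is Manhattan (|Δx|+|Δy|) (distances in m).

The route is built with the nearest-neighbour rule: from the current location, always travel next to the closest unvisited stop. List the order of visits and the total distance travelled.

Total distance 50 m via the nearest-neighbour route HQ → X2 → T3 → R7 → J6 → M9 → HQ.

HQ → [X2:6 / T3:10 / R7:11 / J6:18 / M9:22] → X2 (6)
X2 → [T3:4 / R7:5 / J6:16 / M9:20] → T3 (4)
T3 → [R7:1 / J6:14 / M9:18] → R7 (1)
R7 → [J6:13 / M9:17] → J6 (13)
J6 → [M9:4] → M9 (4)
Return M9→HQ: 22.
Total = 6 + 4 + 1 + 13 + 4 + 22 = 50.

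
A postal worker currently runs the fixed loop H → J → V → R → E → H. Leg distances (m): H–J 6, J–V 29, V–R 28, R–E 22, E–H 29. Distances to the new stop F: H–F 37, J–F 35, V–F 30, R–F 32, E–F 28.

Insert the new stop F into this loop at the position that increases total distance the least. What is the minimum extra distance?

Minimum extra distance: 34 m, inserting F between V and R.

Insertion cost between consecutive stops i–j is d(i,F) + d(F,j) − d(i,j):
  between H and J: 37 + 35 − 6 = 66
  between J and V: 35 + 30 − 29 = 36
  between V and R: 30 + 32 − 28 = 34
  between R and E: 32 + 28 − 22 = 38
  between E and H: 28 + 37 − 29 = 36
Cheapest insertion is between V and R, adding 34.
New total = 114 + 34 = 148.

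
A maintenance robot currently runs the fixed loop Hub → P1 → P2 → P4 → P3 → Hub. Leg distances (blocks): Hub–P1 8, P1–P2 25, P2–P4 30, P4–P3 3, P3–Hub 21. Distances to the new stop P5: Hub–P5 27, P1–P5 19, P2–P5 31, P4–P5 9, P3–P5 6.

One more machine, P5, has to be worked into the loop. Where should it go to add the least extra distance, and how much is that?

Insertion cost between consecutive stops i–j is d(i,P5) + d(P5,j) − d(i,j):
  between Hub and P1: 27 + 19 − 8 = 38
  between P1 and P2: 19 + 31 − 25 = 25
  between P2 and P4: 31 + 9 − 30 = 10
  between P4 and P3: 9 + 6 − 3 = 12
  between P3 and Hub: 6 + 27 − 21 = 12
Cheapest insertion is between P2 and P4, adding 10.
New total = 87 + 10 = 97.

+10 blocks — insert P5 between P2 and P4.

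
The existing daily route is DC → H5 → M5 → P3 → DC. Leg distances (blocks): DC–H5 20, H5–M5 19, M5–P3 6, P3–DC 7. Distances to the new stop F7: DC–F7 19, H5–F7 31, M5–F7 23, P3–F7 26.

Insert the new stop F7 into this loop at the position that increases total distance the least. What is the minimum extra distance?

Adding 30 blocks by placing F7 on the DC–H5 leg.

Insertion cost between consecutive stops i–j is d(i,F7) + d(F7,j) − d(i,j):
  between DC and H5: 19 + 31 − 20 = 30
  between H5 and M5: 31 + 23 − 19 = 35
  between M5 and P3: 23 + 26 − 6 = 43
  between P3 and DC: 26 + 19 − 7 = 38
Cheapest insertion is between DC and H5, adding 30.
New total = 52 + 30 = 82.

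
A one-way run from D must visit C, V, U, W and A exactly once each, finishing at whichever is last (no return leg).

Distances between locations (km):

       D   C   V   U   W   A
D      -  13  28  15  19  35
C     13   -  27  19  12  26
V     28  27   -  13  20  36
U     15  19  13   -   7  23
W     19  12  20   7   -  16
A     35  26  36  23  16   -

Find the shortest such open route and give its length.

Shortest open route: 75 km.

There are 5! = 120 possible orderings.
D→C→V→U→W→A: 13+27+13+7+16 = 76
D→C→V→U→A→W: 13+27+13+23+16 = 92
D→C→V→W→U→A: 13+27+20+7+23 = 90
D→C→V→W→A→U: 13+27+20+16+23 = 99
D→C→V→A→U→W: 13+27+36+23+7 = 106
D→C→V→A→W→U: 13+27+36+16+7 = 99
D→C→U→V→W→A: 13+19+13+20+16 = 81
D→C→U→V→A→W: 13+19+13+36+16 = 97
D→C→U→W→V→A: 13+19+7+20+36 = 95
D→C→U→W→A→V: 13+19+7+16+36 = 91
D→C→U→A→V→W: 13+19+23+36+20 = 111
D→C→U→A→W→V: 13+19+23+16+20 = 91
D→C→W→V→U→A: 13+12+20+13+23 = 81
D→C→W→V→A→U: 13+12+20+36+23 = 104
… (106 more)
D→C→A→W→U→V: 13+26+16+7+13 = 75  ← best
The minimum is 75.
One shortest path: D → C → A → W → U → V.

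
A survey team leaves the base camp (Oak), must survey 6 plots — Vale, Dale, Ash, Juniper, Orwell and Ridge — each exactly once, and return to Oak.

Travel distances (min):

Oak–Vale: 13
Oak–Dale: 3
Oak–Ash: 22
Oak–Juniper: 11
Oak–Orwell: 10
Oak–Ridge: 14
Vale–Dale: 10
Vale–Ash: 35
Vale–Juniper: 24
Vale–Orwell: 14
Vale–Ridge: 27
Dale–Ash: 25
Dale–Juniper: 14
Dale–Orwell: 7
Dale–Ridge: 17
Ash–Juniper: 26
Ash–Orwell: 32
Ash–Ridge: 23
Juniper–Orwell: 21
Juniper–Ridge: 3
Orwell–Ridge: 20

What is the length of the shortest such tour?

Oak - Vale - Dale - Ash - Juniper - Orwell - Ridge - Oak: 13+10+25+26+21+20+14 = 129
Oak - Vale - Dale - Ash - Juniper - Ridge - Orwell - Oak: 13+10+25+26+3+20+10 = 107
Oak - Vale - Dale - Ash - Orwell - Juniper - Ridge - Oak: 13+10+25+32+21+3+14 = 118
Oak - Vale - Dale - Ash - Orwell - Ridge - Juniper - Oak: 13+10+25+32+20+3+11 = 114
Oak - Vale - Dale - Ash - Ridge - Juniper - Orwell - Oak: 13+10+25+23+3+21+10 = 105
Oak - Vale - Dale - Ash - Ridge - Orwell - Juniper - Oak: 13+10+25+23+20+21+11 = 123
Oak - Vale - Dale - Juniper - Ash - Orwell - Ridge - Oak: 13+10+14+26+32+20+14 = 129
Oak - Vale - Dale - Juniper - Ash - Ridge - Orwell - Oak: 13+10+14+26+23+20+10 = 116
… (352 more)
Oak - Vale - Orwell - Dale - Ash - Ridge - Juniper - Oak: 13+14+7+25+23+3+11 = 96  ← best
The minimum is 96.
One optimal route: Oak → Vale → Orwell → Dale → Ash → Ridge → Juniper → Oak (or its reverse).

Minimum total distance: 96 min.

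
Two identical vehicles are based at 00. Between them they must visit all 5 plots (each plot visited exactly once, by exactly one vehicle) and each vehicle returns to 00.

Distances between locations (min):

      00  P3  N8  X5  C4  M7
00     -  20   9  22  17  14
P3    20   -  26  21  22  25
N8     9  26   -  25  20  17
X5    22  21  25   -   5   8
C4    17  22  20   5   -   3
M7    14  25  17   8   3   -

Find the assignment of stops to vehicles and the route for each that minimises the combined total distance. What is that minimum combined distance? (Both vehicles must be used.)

Check every non-empty split of the stops between the two vehicles; for each half take its own optimal tour:
  {P3} + {N8, X5, C4, M7}: 40 + 56 = 96
  {N8} + {P3, X5, C4, M7}: 18 + 63 = 81
  {P3, N8} + {X5, C4, M7}: 55 + 44 = 99
  {X5} + {P3, N8, C4, M7}: 44 + 71 = 115
  {P3, X5} + {N8, C4, M7}: 63 + 46 = 109
  {N8, X5} + {P3, C4, M7}: 56 + 59 = 115
  … (15 splits in total)
Best: vehicle 1 00 → N8 → 00 = 18; vehicle 2 00 → P3 → X5 → C4 → M7 → 00 = 63; combined 81.

Minimum combined distance: 81 min.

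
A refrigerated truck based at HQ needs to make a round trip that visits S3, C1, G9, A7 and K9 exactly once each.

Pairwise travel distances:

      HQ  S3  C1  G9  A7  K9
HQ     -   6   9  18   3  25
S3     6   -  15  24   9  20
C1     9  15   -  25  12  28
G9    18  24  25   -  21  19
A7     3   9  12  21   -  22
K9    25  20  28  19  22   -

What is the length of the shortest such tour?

Shortest round trip = 85.

There are 60 distinct closed tours to check (reversals are equivalent).
HQ-S3-C1-G9-A7-K9-HQ: 6+15+25+21+22+25 = 114
HQ-S3-C1-G9-K9-A7-HQ: 6+15+25+19+22+3 = 90
HQ-S3-C1-A7-G9-K9-HQ: 6+15+12+21+19+25 = 98
HQ-S3-C1-A7-K9-G9-HQ: 6+15+12+22+19+18 = 92
HQ-S3-C1-K9-G9-A7-HQ: 6+15+28+19+21+3 = 92
HQ-S3-C1-K9-A7-G9-HQ: 6+15+28+22+21+18 = 110
HQ-S3-G9-C1-A7-K9-HQ: 6+24+25+12+22+25 = 114
HQ-S3-G9-C1-K9-A7-HQ: 6+24+25+28+22+3 = 108
HQ-S3-G9-A7-C1-K9-HQ: 6+24+21+12+28+25 = 116
HQ-S3-G9-A7-K9-C1-HQ: 6+24+21+22+28+9 = 110
HQ-S3-G9-K9-C1-A7-HQ: 6+24+19+28+12+3 = 92
HQ-S3-G9-K9-A7-C1-HQ: 6+24+19+22+12+9 = 92
HQ-S3-A7-C1-G9-K9-HQ: 6+9+12+25+19+25 = 96
HQ-S3-A7-C1-K9-G9-HQ: 6+9+12+28+19+18 = 92
… (46 more)
HQ-S3-K9-G9-C1-A7-HQ: 6+20+19+25+12+3 = 85  ← best
The minimum is 85.
One optimal route: HQ → S3 → K9 → G9 → C1 → A7 → HQ (or its reverse).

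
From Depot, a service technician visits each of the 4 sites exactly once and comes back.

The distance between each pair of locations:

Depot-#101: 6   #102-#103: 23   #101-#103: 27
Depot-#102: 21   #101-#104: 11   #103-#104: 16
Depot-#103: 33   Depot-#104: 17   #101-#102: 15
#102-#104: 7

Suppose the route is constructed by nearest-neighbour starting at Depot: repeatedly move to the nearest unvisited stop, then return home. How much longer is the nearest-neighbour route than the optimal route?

Depot: #101=6, #104=17, #102=21, #103=33 ⇒ #101
#101: #104=11, #102=15, #103=27 ⇒ #104
#104: #102=7, #103=16 ⇒ #102
#102: #103=23 ⇒ #103
NN route Depot → #101 → #104 → #102 → #103 → Depot costs 80.
Optimal: Depot → #101 → #102 → #103 → #104 → Depot costs 77 (by enumerating all 12 distinct tours).
Excess = 80 − 77 = 3.

3 longer than the optimal tour.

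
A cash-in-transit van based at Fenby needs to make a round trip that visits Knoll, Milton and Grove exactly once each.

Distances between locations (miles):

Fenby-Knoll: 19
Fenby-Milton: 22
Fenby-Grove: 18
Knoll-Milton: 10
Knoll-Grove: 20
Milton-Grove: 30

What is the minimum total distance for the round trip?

With 3 stops there are 3!/2 = 3 distinct round trips (a route and its reverse cost the same).
Fenby → Knoll → Milton → Grove → Fenby: 19+10+30+18 = 77
Fenby → Knoll → Grove → Milton → Fenby: 19+20+30+22 = 91
Fenby → Milton → Knoll → Grove → Fenby: 22+10+20+18 = 70
The minimum is 70.
One optimal route: Fenby → Milton → Knoll → Grove → Fenby (or its reverse).

Shortest round trip = 70 miles.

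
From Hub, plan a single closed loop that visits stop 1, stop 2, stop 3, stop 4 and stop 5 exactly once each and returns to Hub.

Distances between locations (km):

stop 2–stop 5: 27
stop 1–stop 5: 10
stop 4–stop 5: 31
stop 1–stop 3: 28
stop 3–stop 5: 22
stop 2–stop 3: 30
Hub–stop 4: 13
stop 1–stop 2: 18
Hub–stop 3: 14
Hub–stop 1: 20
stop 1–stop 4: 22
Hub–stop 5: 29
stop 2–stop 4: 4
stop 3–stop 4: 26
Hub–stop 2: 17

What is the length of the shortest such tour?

81 km — the shortest possible round trip.

There are 60 distinct closed tours to check (reversals are equivalent).
Hub - stop 1 - stop 2 - stop 3 - stop 4 - stop 5 - Hub: 20+18+30+26+31+29 = 154
Hub - stop 1 - stop 2 - stop 3 - stop 5 - stop 4 - Hub: 20+18+30+22+31+13 = 134
Hub - stop 1 - stop 2 - stop 4 - stop 3 - stop 5 - Hub: 20+18+4+26+22+29 = 119
Hub - stop 1 - stop 2 - stop 4 - stop 5 - stop 3 - Hub: 20+18+4+31+22+14 = 109
Hub - stop 1 - stop 2 - stop 5 - stop 3 - stop 4 - Hub: 20+18+27+22+26+13 = 126
Hub - stop 1 - stop 2 - stop 5 - stop 4 - stop 3 - Hub: 20+18+27+31+26+14 = 136
Hub - stop 1 - stop 3 - stop 2 - stop 4 - stop 5 - Hub: 20+28+30+4+31+29 = 142
Hub - stop 1 - stop 3 - stop 2 - stop 5 - stop 4 - Hub: 20+28+30+27+31+13 = 149
Hub - stop 1 - stop 3 - stop 4 - stop 2 - stop 5 - Hub: 20+28+26+4+27+29 = 134
Hub - stop 1 - stop 3 - stop 4 - stop 5 - stop 2 - Hub: 20+28+26+31+27+17 = 149
Hub - stop 1 - stop 3 - stop 5 - stop 2 - stop 4 - Hub: 20+28+22+27+4+13 = 114
Hub - stop 1 - stop 3 - stop 5 - stop 4 - stop 2 - Hub: 20+28+22+31+4+17 = 122
Hub - stop 1 - stop 4 - stop 2 - stop 3 - stop 5 - Hub: 20+22+4+30+22+29 = 127
Hub - stop 1 - stop 4 - stop 2 - stop 5 - stop 3 - Hub: 20+22+4+27+22+14 = 109
… (46 more)
Hub - stop 3 - stop 5 - stop 1 - stop 2 - stop 4 - Hub: 14+22+10+18+4+13 = 81  ← best
The minimum is 81.
One optimal route: Hub → stop 3 → stop 5 → stop 1 → stop 2 → stop 4 → Hub (or its reverse).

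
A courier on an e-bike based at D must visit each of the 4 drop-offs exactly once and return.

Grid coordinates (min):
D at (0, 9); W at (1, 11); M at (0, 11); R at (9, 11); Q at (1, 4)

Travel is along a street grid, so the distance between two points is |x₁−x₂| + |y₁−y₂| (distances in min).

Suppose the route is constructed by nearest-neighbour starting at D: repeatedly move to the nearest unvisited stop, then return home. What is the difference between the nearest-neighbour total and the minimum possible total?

D: M=2, W=3, Q=6, R=11 ⇒ M
M: W=1, Q=8, R=9 ⇒ W
W: Q=7, R=8 ⇒ Q
Q: R=15 ⇒ R
NN route D → M → W → Q → R → D costs 36.
Optimal: D → M → W → R → Q → D costs 32 (by enumerating all 12 distinct tours).
Excess = 36 − 32 = 4.

4 min longer than the optimal tour.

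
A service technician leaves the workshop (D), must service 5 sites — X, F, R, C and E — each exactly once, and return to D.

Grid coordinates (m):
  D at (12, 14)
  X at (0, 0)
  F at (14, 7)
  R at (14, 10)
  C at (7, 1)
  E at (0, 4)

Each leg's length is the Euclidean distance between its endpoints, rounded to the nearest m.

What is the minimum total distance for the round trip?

43 m — the shortest possible round trip.

D-X-F-R-C-E-D: 18+16+3+11+8+16 = 72
D-X-F-R-E-C-D: 18+16+3+15+8+14 = 74
D-X-F-C-R-E-D: 18+16+9+11+15+16 = 85
D-X-F-C-E-R-D: 18+16+9+8+15+4 = 70
D-X-F-E-R-C-D: 18+16+14+15+11+14 = 88
D-X-F-E-C-R-D: 18+16+14+8+11+4 = 71
D-X-R-F-C-E-D: 18+17+3+9+8+16 = 71
D-X-R-F-E-C-D: 18+17+3+14+8+14 = 74
D-X-R-C-F-E-D: 18+17+11+9+14+16 = 85
D-X-R-C-E-F-D: 18+17+11+8+14+7 = 75
D-X-R-E-F-C-D: 18+17+15+14+9+14 = 87
D-X-R-E-C-F-D: 18+17+15+8+9+7 = 74
D-X-C-F-R-E-D: 18+7+9+3+15+16 = 68
D-X-C-F-E-R-D: 18+7+9+14+15+4 = 67
… (46 more)
D-R-F-C-X-E-D: 4+3+9+7+4+16 = 43  ← best
The minimum is 43.
One optimal route: D → R → F → C → X → E → D (or its reverse).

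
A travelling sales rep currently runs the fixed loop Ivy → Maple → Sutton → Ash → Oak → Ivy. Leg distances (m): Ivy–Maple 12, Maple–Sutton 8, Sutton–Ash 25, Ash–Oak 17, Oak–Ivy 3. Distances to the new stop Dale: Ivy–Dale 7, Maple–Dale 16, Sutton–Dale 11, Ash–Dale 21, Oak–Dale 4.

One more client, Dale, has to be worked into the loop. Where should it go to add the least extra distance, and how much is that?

Adding 7 m by placing Dale on the Sutton–Ash leg.

Insertion cost between consecutive stops i–j is d(i,Dale) + d(Dale,j) − d(i,j):
  between Ivy and Maple: 7 + 16 − 12 = 11
  between Maple and Sutton: 16 + 11 − 8 = 19
  between Sutton and Ash: 11 + 21 − 25 = 7
  between Ash and Oak: 21 + 4 − 17 = 8
  between Oak and Ivy: 4 + 7 − 3 = 8
Cheapest insertion is between Sutton and Ash, adding 7.
New total = 65 + 7 = 72.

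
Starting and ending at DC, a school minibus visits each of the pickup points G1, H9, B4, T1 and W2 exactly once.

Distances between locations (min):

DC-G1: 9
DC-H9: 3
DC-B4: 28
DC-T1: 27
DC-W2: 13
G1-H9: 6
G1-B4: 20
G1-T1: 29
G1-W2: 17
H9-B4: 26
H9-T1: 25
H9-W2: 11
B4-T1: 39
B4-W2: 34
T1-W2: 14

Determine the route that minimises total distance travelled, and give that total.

There are 60 distinct closed tours to check (reversals are equivalent).
DC - G1 - H9 - B4 - T1 - W2 - DC: 9+6+26+39+14+13 = 107
DC - G1 - H9 - B4 - W2 - T1 - DC: 9+6+26+34+14+27 = 116
DC - G1 - H9 - T1 - B4 - W2 - DC: 9+6+25+39+34+13 = 126
DC - G1 - H9 - T1 - W2 - B4 - DC: 9+6+25+14+34+28 = 116
DC - G1 - H9 - W2 - B4 - T1 - DC: 9+6+11+34+39+27 = 126
DC - G1 - H9 - W2 - T1 - B4 - DC: 9+6+11+14+39+28 = 107
DC - G1 - B4 - H9 - T1 - W2 - DC: 9+20+26+25+14+13 = 107
DC - G1 - B4 - H9 - W2 - T1 - DC: 9+20+26+11+14+27 = 107
DC - G1 - B4 - T1 - H9 - W2 - DC: 9+20+39+25+11+13 = 117
DC - G1 - B4 - T1 - W2 - H9 - DC: 9+20+39+14+11+3 = 96
DC - G1 - B4 - W2 - H9 - T1 - DC: 9+20+34+11+25+27 = 126
DC - G1 - B4 - W2 - T1 - H9 - DC: 9+20+34+14+25+3 = 105
DC - G1 - T1 - H9 - B4 - W2 - DC: 9+29+25+26+34+13 = 136
DC - G1 - T1 - H9 - W2 - B4 - DC: 9+29+25+11+34+28 = 136
… (46 more)
DC - H9 - G1 - B4 - T1 - W2 - DC: 3+6+20+39+14+13 = 95  ← best
The minimum is 95.
One optimal route: DC → H9 → G1 → B4 → T1 → W2 → DC (or its reverse).

Minimum total distance: 95 min.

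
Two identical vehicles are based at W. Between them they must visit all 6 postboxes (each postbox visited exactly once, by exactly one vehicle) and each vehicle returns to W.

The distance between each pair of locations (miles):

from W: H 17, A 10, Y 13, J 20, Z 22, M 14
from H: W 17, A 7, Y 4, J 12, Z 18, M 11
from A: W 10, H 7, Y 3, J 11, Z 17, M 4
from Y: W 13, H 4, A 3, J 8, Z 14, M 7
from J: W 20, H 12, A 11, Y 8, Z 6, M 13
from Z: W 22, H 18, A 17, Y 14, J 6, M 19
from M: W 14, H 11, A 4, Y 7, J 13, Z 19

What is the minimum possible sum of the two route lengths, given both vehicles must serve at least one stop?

Minimum combined distance: 85 miles.

Try each way of splitting the stops between the two vehicles (each non-empty) and, for each split, find the best tour for each vehicle:
  {H} + {A, Y, J, Z, M}: 34 + 57 = 91
  {A} + {H, Y, J, Z, M}: 20 + 65 = 85
  {H, A} + {Y, J, Z, M}: 34 + 57 = 91
  {Y} + {H, A, J, Z, M}: 26 + 65 = 91
  {H, Y} + {A, J, Z, M}: 34 + 55 = 89
  {A, Y} + {H, J, Z, M}: 26 + 65 = 91
  … (31 splits in total)
Best: vehicle 1 W → A → W = 20; vehicle 2 W → Z → J → H → Y → M → W = 65; combined 85.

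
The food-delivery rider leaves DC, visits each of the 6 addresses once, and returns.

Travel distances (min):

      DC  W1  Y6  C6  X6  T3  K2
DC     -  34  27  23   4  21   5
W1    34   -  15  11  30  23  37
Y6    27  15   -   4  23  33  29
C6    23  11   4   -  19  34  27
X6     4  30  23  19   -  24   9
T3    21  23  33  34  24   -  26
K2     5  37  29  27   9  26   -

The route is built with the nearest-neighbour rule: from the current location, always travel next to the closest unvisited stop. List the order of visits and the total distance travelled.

104 min along DC → X6 → K2 → T3 → W1 → C6 → Y6 → DC.

From DC: distances to unvisited — X6=4, K2=5, T3=21, C6=23, Y6=27, W1=34. Nearest is X6 (4).
From X6: distances to unvisited — K2=9, C6=19, Y6=23, T3=24, W1=30. Nearest is K2 (9).
From K2: distances to unvisited — T3=26, C6=27, Y6=29, W1=37. Nearest is T3 (26).
From T3: distances to unvisited — W1=23, Y6=33, C6=34. Nearest is W1 (23).
From W1: distances to unvisited — C6=11, Y6=15. Nearest is C6 (11).
From C6: distances to unvisited — Y6=4. Nearest is Y6 (4).
Return Y6→DC: 27.
Total = 4 + 9 + 26 + 23 + 11 + 4 + 27 = 104.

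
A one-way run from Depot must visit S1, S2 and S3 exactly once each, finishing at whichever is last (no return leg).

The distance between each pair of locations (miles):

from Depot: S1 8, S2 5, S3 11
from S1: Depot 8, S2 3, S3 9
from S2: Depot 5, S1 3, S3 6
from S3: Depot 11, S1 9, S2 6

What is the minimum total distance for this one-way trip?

17 miles — the minimum one-way total.

There are 3! = 6 possible orderings.
Depot - S1 - S2 - S3: 8+3+6 = 17
Depot - S1 - S3 - S2: 8+9+6 = 23
Depot - S2 - S1 - S3: 5+3+9 = 17
Depot - S2 - S3 - S1: 5+6+9 = 20
Depot - S3 - S1 - S2: 11+9+3 = 23
Depot - S3 - S2 - S1: 11+6+3 = 20
The minimum is 17.
One shortest path: Depot → S1 → S2 → S3.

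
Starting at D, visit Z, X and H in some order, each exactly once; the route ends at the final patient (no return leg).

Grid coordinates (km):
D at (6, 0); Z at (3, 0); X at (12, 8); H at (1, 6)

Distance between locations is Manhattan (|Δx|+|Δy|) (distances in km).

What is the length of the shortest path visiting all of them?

There are 3! = 6 possible orderings.
D→Z→X→H: 3+17+13 = 33
D→Z→H→X: 3+8+13 = 24
D→X→Z→H: 14+17+8 = 39
D→X→H→Z: 14+13+8 = 35
D→H→Z→X: 11+8+17 = 36
D→H→X→Z: 11+13+17 = 41
The minimum is 24.
One shortest path: D → Z → H → X.

Shortest open route: 24 km.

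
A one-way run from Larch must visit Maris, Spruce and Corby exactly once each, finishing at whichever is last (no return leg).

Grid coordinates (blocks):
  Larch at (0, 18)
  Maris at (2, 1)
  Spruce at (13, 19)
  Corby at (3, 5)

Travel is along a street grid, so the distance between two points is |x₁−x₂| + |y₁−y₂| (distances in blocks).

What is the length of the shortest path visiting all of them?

There are 3! = 6 possible orderings.
Larch→Maris→Spruce→Corby: 19+29+24 = 72
Larch→Maris→Corby→Spruce: 19+5+24 = 48
Larch→Spruce→Maris→Corby: 14+29+5 = 48
Larch→Spruce→Corby→Maris: 14+24+5 = 43
Larch→Corby→Maris→Spruce: 16+5+29 = 50
Larch→Corby→Spruce→Maris: 16+24+29 = 69
The minimum is 43.
One shortest path: Larch → Spruce → Corby → Maris.

Minimum one-way distance = 43 blocks.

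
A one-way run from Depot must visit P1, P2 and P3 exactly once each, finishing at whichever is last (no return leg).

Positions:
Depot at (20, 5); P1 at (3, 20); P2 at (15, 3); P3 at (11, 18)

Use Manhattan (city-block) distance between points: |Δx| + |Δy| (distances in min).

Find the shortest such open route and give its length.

Shortest open route: 36 min.

There are 3! = 6 possible orderings.
Depot→P1→P2→P3: 32+29+19 = 80
Depot→P1→P3→P2: 32+10+19 = 61
Depot→P2→P1→P3: 7+29+10 = 46
Depot→P2→P3→P1: 7+19+10 = 36
Depot→P3→P1→P2: 22+10+29 = 61
Depot→P3→P2→P1: 22+19+29 = 70
The minimum is 36.
One shortest path: Depot → P2 → P3 → P1.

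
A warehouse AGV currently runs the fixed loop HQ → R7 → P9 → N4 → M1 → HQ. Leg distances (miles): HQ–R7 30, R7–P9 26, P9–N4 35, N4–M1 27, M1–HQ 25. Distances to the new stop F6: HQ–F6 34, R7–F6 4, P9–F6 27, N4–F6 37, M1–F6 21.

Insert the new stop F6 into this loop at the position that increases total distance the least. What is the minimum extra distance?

+5 miles — insert F6 between R7 and P9.

Insertion cost between consecutive stops i–j is d(i,F6) + d(F6,j) − d(i,j):
  between HQ and R7: 34 + 4 − 30 = 8
  between R7 and P9: 4 + 27 − 26 = 5
  between P9 and N4: 27 + 37 − 35 = 29
  between N4 and M1: 37 + 21 − 27 = 31
  between M1 and HQ: 21 + 34 − 25 = 30
Cheapest insertion is between R7 and P9, adding 5.
New total = 143 + 5 = 148.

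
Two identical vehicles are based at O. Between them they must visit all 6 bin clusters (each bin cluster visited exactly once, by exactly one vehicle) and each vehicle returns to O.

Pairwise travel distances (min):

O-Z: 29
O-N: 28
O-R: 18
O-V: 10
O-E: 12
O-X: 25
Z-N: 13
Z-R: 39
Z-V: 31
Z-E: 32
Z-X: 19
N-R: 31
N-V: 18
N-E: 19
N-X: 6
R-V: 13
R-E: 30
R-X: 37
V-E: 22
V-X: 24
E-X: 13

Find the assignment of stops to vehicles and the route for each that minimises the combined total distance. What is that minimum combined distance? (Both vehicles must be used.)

114 min — the smallest possible combined total.

There are 2^5 − 1 = 31 ways to divide the 6 stops into two non-empty groups. For each, the best each vehicle can do is its own shortest tour through its group:
  {Z} + {N, R, V, E, X}: 58 + 80 = 138
  {N} + {Z, R, V, E, X}: 56 + 106 = 162
  {Z, N} + {R, V, E, X}: 70 + 80 = 150
  {R} + {Z, N, V, E, X}: 36 + 85 = 121
  {Z, R} + {N, V, E, X}: 86 + 59 = 145
  {N, R} + {Z, V, E, X}: 77 + 85 = 162
  … (31 splits in total)
  {R, V} + {Z, N, E, X}: 41 + 73 = 114  ← best
Best: vehicle 1 O → R → V → O = 41; vehicle 2 O → Z → N → X → E → O = 73; combined 114.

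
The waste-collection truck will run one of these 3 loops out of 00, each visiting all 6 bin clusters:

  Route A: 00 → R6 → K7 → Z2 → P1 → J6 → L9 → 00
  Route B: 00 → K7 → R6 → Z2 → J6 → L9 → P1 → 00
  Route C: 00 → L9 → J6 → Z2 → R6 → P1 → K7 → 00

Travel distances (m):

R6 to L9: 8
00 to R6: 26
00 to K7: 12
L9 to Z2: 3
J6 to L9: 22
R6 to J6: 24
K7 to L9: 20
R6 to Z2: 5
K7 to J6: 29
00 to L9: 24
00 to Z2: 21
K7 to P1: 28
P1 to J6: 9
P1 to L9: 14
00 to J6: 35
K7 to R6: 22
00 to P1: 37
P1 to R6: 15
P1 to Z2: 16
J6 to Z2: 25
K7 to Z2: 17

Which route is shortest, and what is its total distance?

131 m — Route C is the shortest.

Route A: 26 + 22 + 17 + 16 + 9 + 22 + 24 = 136
Route B: 12 + 22 + 5 + 25 + 22 + 14 + 37 = 137
Route C: 24 + 22 + 25 + 5 + 15 + 28 + 12 = 131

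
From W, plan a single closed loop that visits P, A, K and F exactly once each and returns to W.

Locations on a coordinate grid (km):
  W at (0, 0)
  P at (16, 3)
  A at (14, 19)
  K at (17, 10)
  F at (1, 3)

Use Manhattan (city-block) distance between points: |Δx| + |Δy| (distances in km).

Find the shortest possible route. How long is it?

Shortest round trip = 72 km.

W→P→A→K→F→W: 19+18+12+23+4 = 76
W→P→A→F→K→W: 19+18+29+23+27 = 116
W→P→K→A→F→W: 19+8+12+29+4 = 72
W→P→K→F→A→W: 19+8+23+29+33 = 112
W→P→F→A→K→W: 19+15+29+12+27 = 102
W→P→F→K→A→W: 19+15+23+12+33 = 102
W→A→P→K→F→W: 33+18+8+23+4 = 86
W→A→P→F→K→W: 33+18+15+23+27 = 116
W→A→K→P→F→W: 33+12+8+15+4 = 72
W→A→F→P→K→W: 33+29+15+8+27 = 112
W→K→P→A→F→W: 27+8+18+29+4 = 86
W→K→A→P→F→W: 27+12+18+15+4 = 76
The minimum is 72.
One optimal route: W → P → K → A → F → W (or its reverse).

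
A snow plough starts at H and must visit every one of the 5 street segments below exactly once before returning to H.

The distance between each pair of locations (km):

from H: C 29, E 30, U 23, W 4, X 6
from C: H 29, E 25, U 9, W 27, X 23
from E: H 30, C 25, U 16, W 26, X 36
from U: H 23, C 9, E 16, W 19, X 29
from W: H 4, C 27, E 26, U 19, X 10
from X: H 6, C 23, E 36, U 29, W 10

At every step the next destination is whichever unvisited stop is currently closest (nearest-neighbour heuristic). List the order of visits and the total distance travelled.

Total distance 92 km via the nearest-neighbour route H → W → X → C → U → E → H.

At H the remaining stops are W 4, X 6, U 23, C 29, E 30; go to W.
At W the remaining stops are X 10, U 19, E 26, C 27; go to X.
At X the remaining stops are C 23, U 29, E 36; go to C.
At C the remaining stops are U 9, E 25; go to U.
At U the remaining stops are E 16; go to E.
Return E→H: 30.
Total = 4 + 10 + 23 + 9 + 16 + 30 = 92.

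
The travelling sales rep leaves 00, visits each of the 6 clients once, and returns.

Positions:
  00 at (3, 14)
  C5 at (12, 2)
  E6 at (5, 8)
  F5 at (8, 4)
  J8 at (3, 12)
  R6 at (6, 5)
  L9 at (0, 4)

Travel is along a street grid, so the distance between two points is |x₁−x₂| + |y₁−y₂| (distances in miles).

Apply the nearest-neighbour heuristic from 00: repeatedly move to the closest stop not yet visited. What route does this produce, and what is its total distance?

00 → [J8:2 / E6:8 / R6:12 / L9:13 / F5:15 / C5:21] → J8 (2)
J8 → [E6:6 / R6:10 / L9:11 / F5:13 / C5:19] → E6 (6)
E6 → [R6:4 / F5:7 / L9:9 / C5:13] → R6 (4)
R6 → [F5:3 / L9:7 / C5:9] → F5 (3)
F5 → [C5:6 / L9:8] → C5 (6)
C5 → [L9:14] → L9 (14)
Return L9→00: 13.
Total = 2 + 6 + 4 + 3 + 6 + 14 + 13 = 48.

Total distance 48 miles via the nearest-neighbour route 00 → J8 → E6 → R6 → F5 → C5 → L9 → 00.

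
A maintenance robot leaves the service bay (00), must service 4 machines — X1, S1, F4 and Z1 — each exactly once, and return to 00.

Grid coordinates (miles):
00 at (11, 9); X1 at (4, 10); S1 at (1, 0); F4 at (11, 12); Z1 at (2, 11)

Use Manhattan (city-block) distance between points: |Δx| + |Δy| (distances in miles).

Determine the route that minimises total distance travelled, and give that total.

46 miles — the shortest possible round trip.

With 4 stops there are 4!/2 = 12 distinct round trips (a route and its reverse cost the same).
00 → X1 → S1 → F4 → Z1 → 00: 8+13+22+10+11 = 64
00 → X1 → S1 → Z1 → F4 → 00: 8+13+12+10+3 = 46
00 → X1 → F4 → S1 → Z1 → 00: 8+9+22+12+11 = 62
00 → X1 → F4 → Z1 → S1 → 00: 8+9+10+12+19 = 58
00 → X1 → Z1 → S1 → F4 → 00: 8+3+12+22+3 = 48
00 → X1 → Z1 → F4 → S1 → 00: 8+3+10+22+19 = 62
00 → S1 → X1 → F4 → Z1 → 00: 19+13+9+10+11 = 62
00 → S1 → X1 → Z1 → F4 → 00: 19+13+3+10+3 = 48
00 → S1 → F4 → X1 → Z1 → 00: 19+22+9+3+11 = 64
00 → S1 → Z1 → X1 → F4 → 00: 19+12+3+9+3 = 46
00 → F4 → X1 → S1 → Z1 → 00: 3+9+13+12+11 = 48
00 → F4 → S1 → X1 → Z1 → 00: 3+22+13+3+11 = 52
The minimum is 46.
One optimal route: 00 → X1 → S1 → Z1 → F4 → 00 (or its reverse).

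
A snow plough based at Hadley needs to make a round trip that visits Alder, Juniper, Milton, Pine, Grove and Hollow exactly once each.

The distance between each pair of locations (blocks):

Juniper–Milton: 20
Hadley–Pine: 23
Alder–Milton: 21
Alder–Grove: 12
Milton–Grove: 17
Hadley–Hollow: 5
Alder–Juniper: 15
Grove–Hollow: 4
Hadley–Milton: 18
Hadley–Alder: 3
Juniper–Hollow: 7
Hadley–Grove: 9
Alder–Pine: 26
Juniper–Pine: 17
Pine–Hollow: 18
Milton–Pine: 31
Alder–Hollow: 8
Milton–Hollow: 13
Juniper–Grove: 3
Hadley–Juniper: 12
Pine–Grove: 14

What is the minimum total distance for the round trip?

84 blocks — the shortest possible round trip.

Hadley - Alder - Juniper - Milton - Pine - Grove - Hollow - Hadley: 3+15+20+31+14+4+5 = 92
Hadley - Alder - Juniper - Milton - Pine - Hollow - Grove - Hadley: 3+15+20+31+18+4+9 = 100
Hadley - Alder - Juniper - Milton - Grove - Pine - Hollow - Hadley: 3+15+20+17+14+18+5 = 92
Hadley - Alder - Juniper - Milton - Grove - Hollow - Pine - Hadley: 3+15+20+17+4+18+23 = 100
Hadley - Alder - Juniper - Milton - Hollow - Pine - Grove - Hadley: 3+15+20+13+18+14+9 = 92
Hadley - Alder - Juniper - Milton - Hollow - Grove - Pine - Hadley: 3+15+20+13+4+14+23 = 92
Hadley - Alder - Juniper - Pine - Milton - Grove - Hollow - Hadley: 3+15+17+31+17+4+5 = 92
Hadley - Alder - Juniper - Pine - Milton - Hollow - Grove - Hadley: 3+15+17+31+13+4+9 = 92
… (352 more)
Hadley - Alder - Juniper - Pine - Grove - Milton - Hollow - Hadley: 3+15+17+14+17+13+5 = 84  ← best
The minimum is 84.
One optimal route: Hadley → Alder → Juniper → Pine → Grove → Milton → Hollow → Hadley (or its reverse).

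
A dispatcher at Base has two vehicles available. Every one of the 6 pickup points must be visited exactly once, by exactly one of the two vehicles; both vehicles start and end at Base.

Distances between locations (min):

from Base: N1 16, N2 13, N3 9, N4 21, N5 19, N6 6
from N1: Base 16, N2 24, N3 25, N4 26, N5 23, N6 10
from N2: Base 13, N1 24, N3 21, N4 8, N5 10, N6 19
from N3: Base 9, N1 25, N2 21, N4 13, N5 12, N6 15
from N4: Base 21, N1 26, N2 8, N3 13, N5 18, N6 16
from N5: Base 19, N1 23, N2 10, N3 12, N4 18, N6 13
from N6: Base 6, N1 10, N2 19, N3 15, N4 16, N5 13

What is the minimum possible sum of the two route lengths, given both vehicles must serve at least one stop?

91 min — the smallest possible combined total.

Check every non-empty split of the stops between the two vehicles; for each half take its own optimal tour:
  {N1} + {N2, N3, N4, N5, N6}: 32 + 59 = 91
  {N2} + {N1, N3, N4, N5, N6}: 26 + 79 = 105
  {N1, N2} + {N3, N4, N5, N6}: 53 + 59 = 112
  {N3} + {N1, N2, N4, N5, N6}: 18 + 78 = 96
  {N1, N3} + {N2, N4, N5, N6}: 50 + 58 = 108
  {N2, N3} + {N1, N4, N5, N6}: 43 + 78 = 121
  … (31 splits in total)
Best: vehicle 1 Base → N1 → Base = 32; vehicle 2 Base → N3 → N4 → N2 → N5 → N6 → Base = 59; combined 91.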